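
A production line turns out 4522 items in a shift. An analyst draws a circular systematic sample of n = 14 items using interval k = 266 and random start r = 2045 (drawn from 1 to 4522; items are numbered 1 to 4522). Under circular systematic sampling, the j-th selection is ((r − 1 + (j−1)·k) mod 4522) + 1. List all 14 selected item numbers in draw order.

2045, 2311, 2577, 2843, 3109, 3375, 3641, 3907, 4173, 4439, 183, 449, 715, 981

Selection 1: 2045
Selection 2: 2045 + 266 = 2311
Selection 3: 2311 + 266 = 2577
Selection 4: 2577 + 266 = 2843
Selection 5: 2843 + 266 = 3109
Selection 6: 3109 + 266 = 3375
Selection 7: 3375 + 266 = 3641
Selection 8: 3641 + 266 = 3907
Selection 9: 3907 + 266 = 4173
Selection 10: 4173 + 266 = 4439
Selection 11: 4439 + 266 = 4705 → 4705 − 4522 = 183
Selection 12: 183 + 266 = 449
Selection 13: 449 + 266 = 715
Selection 14: 715 + 266 = 981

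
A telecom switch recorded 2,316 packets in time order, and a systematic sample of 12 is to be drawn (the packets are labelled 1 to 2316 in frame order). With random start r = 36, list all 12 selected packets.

k = N/n = 2316/12 = 193
packet 1: 36
packet 2: 36 + 193 = 229
packet 3: 229 + 193 = 422
packet 4: 422 + 193 = 615
packet 5: 615 + 193 = 808
packet 6: 808 + 193 = 1001
packet 7: 1001 + 193 = 1194
packet 8: 1194 + 193 = 1387
packet 9: 1387 + 193 = 1580
packet 10: 1580 + 193 = 1773
packet 11: 1773 + 193 = 1966
packet 12: 1966 + 193 = 2159

36, 229, 422, 615, 808, 1001, 1194, 1387, 1580, 1773, 1966, 2159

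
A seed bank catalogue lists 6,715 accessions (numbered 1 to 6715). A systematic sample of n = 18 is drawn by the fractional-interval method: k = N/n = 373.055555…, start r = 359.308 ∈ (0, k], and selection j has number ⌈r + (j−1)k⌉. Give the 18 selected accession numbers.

j=1: r + 0k = 359.308 → ⌈·⌉ = 360
j=2: r + 1k = 732.363555… → ⌈·⌉ = 733
j=3: r + 2k = 1105.419111… → ⌈·⌉ = 1106
j=4: r + 3k = 1478.474666… → ⌈·⌉ = 1479
j=5: r + 4k = 1851.530222… → ⌈·⌉ = 1852
j=6: r + 5k = 2224.585777… → ⌈·⌉ = 2225
j=7: r + 6k = 2597.641333… → ⌈·⌉ = 2598
j=8: r + 7k = 2970.696888… → ⌈·⌉ = 2971
j=9: r + 8k = 3343.752444… → ⌈·⌉ = 3344
j=10: r + 9k = 3716.808 → ⌈·⌉ = 3717
j=11: r + 10k = 4089.863555… → ⌈·⌉ = 4090
j=12: r + 11k = 4462.919111… → ⌈·⌉ = 4463
j=13: r + 12k = 4835.974666… → ⌈·⌉ = 4836
j=14: r + 13k = 5209.030222… → ⌈·⌉ = 5210
j=15: r + 14k = 5582.085777… → ⌈·⌉ = 5583
j=16: r + 15k = 5955.141333… → ⌈·⌉ = 5956
j=17: r + 16k = 6328.196888… → ⌈·⌉ = 6329
j=18: r + 17k = 6701.252444… → ⌈·⌉ = 6702

360, 733, 1106, 1479, 1852, 2225, 2598, 2971, 3344, 3717, 4090, 4463, 4836, 5210, 5583, 5956, 6329, 6702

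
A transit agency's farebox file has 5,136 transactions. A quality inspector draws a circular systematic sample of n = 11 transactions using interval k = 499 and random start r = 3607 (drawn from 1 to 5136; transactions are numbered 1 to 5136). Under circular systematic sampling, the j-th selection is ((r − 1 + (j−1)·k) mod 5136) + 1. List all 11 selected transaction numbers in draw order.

Selection 1: 3607
Selection 2: 3607 + 499 = 4106
Selection 3: 4106 + 499 = 4605
Selection 4: 4605 + 499 = 5104
Selection 5: 5104 + 499 = 5603 → 5603 − 5136 = 467
Selection 6: 467 + 499 = 966
Selection 7: 966 + 499 = 1465
Selection 8: 1465 + 499 = 1964
Selection 9: 1964 + 499 = 2463
Selection 10: 2463 + 499 = 2962
Selection 11: 2962 + 499 = 3461

3607, 4106, 4605, 5104, 467, 966, 1465, 1964, 2463, 2962, 3461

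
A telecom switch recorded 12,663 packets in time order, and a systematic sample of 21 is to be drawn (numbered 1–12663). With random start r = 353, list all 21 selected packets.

353, 956, 1559, 2162, 2765, 3368, 3971, 4574, 5177, 5780, 6383, 6986, 7589, 8192, 8795, 9398, 10001, 10604, 11207, 11810, 12413

k = N/n = 12663/21 = 603
packet 1: 353
packet 2: 353 + 603 = 956
packet 3: 956 + 603 = 1559
packet 4: 1559 + 603 = 2162
packet 5: 2162 + 603 = 2765
packet 6: 2765 + 603 = 3368
packet 7: 3368 + 603 = 3971
packet 8: 3971 + 603 = 4574
packet 9: 4574 + 603 = 5177
packet 10: 5177 + 603 = 5780
packet 11: 5780 + 603 = 6383
packet 12: 6383 + 603 = 6986
packet 13: 6986 + 603 = 7589
packet 14: 7589 + 603 = 8192
packet 15: 8192 + 603 = 8795
packet 16: 8795 + 603 = 9398
packet 17: 9398 + 603 = 10001
packet 18: 10001 + 603 = 10604
packet 19: 10604 + 603 = 11207
packet 20: 11207 + 603 = 11810
packet 21: 11810 + 603 = 12413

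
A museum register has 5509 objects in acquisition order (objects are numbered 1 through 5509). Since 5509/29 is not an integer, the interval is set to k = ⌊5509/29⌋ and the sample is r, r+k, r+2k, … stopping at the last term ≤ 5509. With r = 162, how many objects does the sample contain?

k = ⌊5509/29⌋ = 189
Achieved size = ⌊(5509 − 162)/189⌋ + 1 = ⌊5347/189⌋ + 1 = 28 + 1 = 29
(last selection: 162 + 28×189 = 5454 ≤ 5509; next would be 5643 > 5509)

29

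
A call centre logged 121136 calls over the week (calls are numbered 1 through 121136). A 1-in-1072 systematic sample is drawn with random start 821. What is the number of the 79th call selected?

84437

k = 1072
79th selection = r + (79−1)·k = 821 + 78×1072 = 821 + 83616 = 84437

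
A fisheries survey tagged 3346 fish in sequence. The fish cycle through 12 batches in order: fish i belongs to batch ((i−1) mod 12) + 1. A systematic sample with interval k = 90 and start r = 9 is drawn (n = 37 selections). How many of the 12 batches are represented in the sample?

2

Consecutive selections differ by k = 90, so their batch numbers differ by 90 mod 12 = 6.
gcd(90, 12) = 6, so the sample visits 12/6 = 2 distinct residues mod 12.
Start 9 is batch 9; the batches hit are 3, 9.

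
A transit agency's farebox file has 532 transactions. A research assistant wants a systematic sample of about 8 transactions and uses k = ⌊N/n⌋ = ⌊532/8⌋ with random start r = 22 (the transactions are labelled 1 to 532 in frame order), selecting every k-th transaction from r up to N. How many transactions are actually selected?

k = ⌊532/8⌋ = 66
Achieved size = ⌊(532 − 22)/66⌋ + 1 = ⌊510/66⌋ + 1 = 7 + 1 = 8
(last selection: 22 + 7×66 = 484 ≤ 532; next would be 550 > 532)

8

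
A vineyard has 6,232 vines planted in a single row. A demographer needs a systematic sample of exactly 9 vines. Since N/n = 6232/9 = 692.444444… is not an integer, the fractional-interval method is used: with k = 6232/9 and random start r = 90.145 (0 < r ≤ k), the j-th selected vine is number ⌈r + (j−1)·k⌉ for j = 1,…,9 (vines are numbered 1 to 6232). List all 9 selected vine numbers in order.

91, 783, 1476, 2168, 2860, 3553, 4245, 4938, 5630

j=1: r + 0k = 90.145 → ⌈·⌉ = 91
j=2: r + 1k = 782.589444… → ⌈·⌉ = 783
j=3: r + 2k = 1475.033888… → ⌈·⌉ = 1476
j=4: r + 3k = 2167.478333… → ⌈·⌉ = 2168
j=5: r + 4k = 2859.922777… → ⌈·⌉ = 2860
j=6: r + 5k = 3552.367222… → ⌈·⌉ = 3553
j=7: r + 6k = 4244.811666… → ⌈·⌉ = 4245
j=8: r + 7k = 4937.256111… → ⌈·⌉ = 4938
j=9: r + 8k = 5629.700555… → ⌈·⌉ = 5630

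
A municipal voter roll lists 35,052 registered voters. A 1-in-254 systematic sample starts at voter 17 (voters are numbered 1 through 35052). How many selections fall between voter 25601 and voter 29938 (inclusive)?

k = 254
First selection ≥ 25601: 17 + ⌈(25601−17)/254⌉·254 = 17 + 101×254 = 25671
Last selection ≤ 29938: 17 + ⌊(29938−17)/254⌋·254 = 17 + 117×254 = 29735
Count = 117 − 101 + 1 = 17

17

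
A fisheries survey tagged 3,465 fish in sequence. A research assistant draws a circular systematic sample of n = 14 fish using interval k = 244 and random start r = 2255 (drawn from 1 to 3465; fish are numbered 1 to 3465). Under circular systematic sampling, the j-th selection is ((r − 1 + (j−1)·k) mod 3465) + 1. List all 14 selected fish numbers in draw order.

Selection 1: 2255
Selection 2: 2255 + 244 = 2499
Selection 3: 2499 + 244 = 2743
Selection 4: 2743 + 244 = 2987
Selection 5: 2987 + 244 = 3231
Selection 6: 3231 + 244 = 3475 → 3475 − 3465 = 10
Selection 7: 10 + 244 = 254
Selection 8: 254 + 244 = 498
Selection 9: 498 + 244 = 742
Selection 10: 742 + 244 = 986
Selection 11: 986 + 244 = 1230
Selection 12: 1230 + 244 = 1474
Selection 13: 1474 + 244 = 1718
Selection 14: 1718 + 244 = 1962

2255, 2499, 2743, 2987, 3231, 10, 254, 498, 742, 986, 1230, 1474, 1718, 1962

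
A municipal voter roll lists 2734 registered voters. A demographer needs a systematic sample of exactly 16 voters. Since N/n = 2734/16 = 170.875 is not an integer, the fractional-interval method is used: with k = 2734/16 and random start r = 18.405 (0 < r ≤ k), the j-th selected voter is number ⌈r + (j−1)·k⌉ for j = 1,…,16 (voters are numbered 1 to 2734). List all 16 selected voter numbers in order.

j=1: r + 0k = 18.405 → ⌈·⌉ = 19
j=2: r + 1k = 189.28 → ⌈·⌉ = 190
j=3: r + 2k = 360.155 → ⌈·⌉ = 361
j=4: r + 3k = 531.03 → ⌈·⌉ = 532
j=5: r + 4k = 701.905 → ⌈·⌉ = 702
j=6: r + 5k = 872.78 → ⌈·⌉ = 873
j=7: r + 6k = 1043.655 → ⌈·⌉ = 1044
j=8: r + 7k = 1214.53 → ⌈·⌉ = 1215
j=9: r + 8k = 1385.405 → ⌈·⌉ = 1386
j=10: r + 9k = 1556.28 → ⌈·⌉ = 1557
j=11: r + 10k = 1727.155 → ⌈·⌉ = 1728
j=12: r + 11k = 1898.03 → ⌈·⌉ = 1899
j=13: r + 12k = 2068.905 → ⌈·⌉ = 2069
j=14: r + 13k = 2239.78 → ⌈·⌉ = 2240
j=15: r + 14k = 2410.655 → ⌈·⌉ = 2411
j=16: r + 15k = 2581.53 → ⌈·⌉ = 2582

19, 190, 361, 532, 702, 873, 1044, 1215, 1386, 1557, 1728, 1899, 2069, 2240, 2411, 2582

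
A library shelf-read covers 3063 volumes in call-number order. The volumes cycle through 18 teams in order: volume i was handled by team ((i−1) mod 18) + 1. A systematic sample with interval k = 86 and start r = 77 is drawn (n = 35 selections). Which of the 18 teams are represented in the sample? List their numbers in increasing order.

Consecutive selections differ by k = 86, so their team numbers differ by 86 mod 18 = 14.
gcd(86, 18) = 2, so the sample visits 18/2 = 9 distinct residues mod 18.
Start 77 is team 5; the teams hit are 1, 3, 5, 7, 9, 11, 13, 15, 17.

1, 3, 5, 7, 9, 11, 13, 15, 17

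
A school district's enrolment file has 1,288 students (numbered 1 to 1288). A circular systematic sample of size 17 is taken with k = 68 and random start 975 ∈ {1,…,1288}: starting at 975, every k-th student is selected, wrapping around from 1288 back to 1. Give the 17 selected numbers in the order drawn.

Selection 1: 975
Selection 2: 975 + 68 = 1043
Selection 3: 1043 + 68 = 1111
Selection 4: 1111 + 68 = 1179
Selection 5: 1179 + 68 = 1247
Selection 6: 1247 + 68 = 1315 → 1315 − 1288 = 27
Selection 7: 27 + 68 = 95
Selection 8: 95 + 68 = 163
Selection 9: 163 + 68 = 231
Selection 10: 231 + 68 = 299
Selection 11: 299 + 68 = 367
Selection 12: 367 + 68 = 435
Selection 13: 435 + 68 = 503
Selection 14: 503 + 68 = 571
Selection 15: 571 + 68 = 639
Selection 16: 639 + 68 = 707
Selection 17: 707 + 68 = 775

975, 1043, 1111, 1179, 1247, 27, 95, 163, 231, 299, 367, 435, 503, 571, 639, 707, 775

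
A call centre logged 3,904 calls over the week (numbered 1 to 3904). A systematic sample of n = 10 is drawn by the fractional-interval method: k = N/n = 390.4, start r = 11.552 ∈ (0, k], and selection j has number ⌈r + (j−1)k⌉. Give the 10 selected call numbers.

12, 402, 793, 1183, 1574, 1964, 2354, 2745, 3135, 3526

j=1: r + 0k = 11.552 → ⌈·⌉ = 12
j=2: r + 1k = 401.952 → ⌈·⌉ = 402
j=3: r + 2k = 792.352 → ⌈·⌉ = 793
j=4: r + 3k = 1182.752 → ⌈·⌉ = 1183
j=5: r + 4k = 1573.152 → ⌈·⌉ = 1574
j=6: r + 5k = 1963.552 → ⌈·⌉ = 1964
j=7: r + 6k = 2353.952 → ⌈·⌉ = 2354
j=8: r + 7k = 2744.352 → ⌈·⌉ = 2745
j=9: r + 8k = 3134.752 → ⌈·⌉ = 3135
j=10: r + 9k = 3525.152 → ⌈·⌉ = 3526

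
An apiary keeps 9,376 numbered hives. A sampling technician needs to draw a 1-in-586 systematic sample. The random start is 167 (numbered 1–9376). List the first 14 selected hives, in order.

167, 753, 1339, 1925, 2511, 3097, 3683, 4269, 4855, 5441, 6027, 6613, 7199, 7785

hive 1: 167
hive 2: 167 + 586 = 753
hive 3: 753 + 586 = 1339
hive 4: 1339 + 586 = 1925
hive 5: 1925 + 586 = 2511
hive 6: 2511 + 586 = 3097
hive 7: 3097 + 586 = 3683
hive 8: 3683 + 586 = 4269
hive 9: 4269 + 586 = 4855
hive 10: 4855 + 586 = 5441
hive 11: 5441 + 586 = 6027
hive 12: 6027 + 586 = 6613
hive 13: 6613 + 586 = 7199
hive 14: 7199 + 586 = 7785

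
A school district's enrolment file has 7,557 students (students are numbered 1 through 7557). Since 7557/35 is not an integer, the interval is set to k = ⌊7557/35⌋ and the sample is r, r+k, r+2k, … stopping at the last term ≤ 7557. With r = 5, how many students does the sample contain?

36

k = ⌊7557/35⌋ = 215
Achieved size = ⌊(7557 − 5)/215⌋ + 1 = ⌊7552/215⌋ + 1 = 35 + 1 = 36
(last selection: 5 + 35×215 = 7530 ≤ 7557; next would be 7745 > 7557)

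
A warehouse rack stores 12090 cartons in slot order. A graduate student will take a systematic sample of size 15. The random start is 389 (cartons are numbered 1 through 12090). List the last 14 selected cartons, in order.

k = N/n = 12090/15 = 806
2nd selection = 389 + 1×806 = 1195
3rd: 1195 + 806 = 2001
4th: 2001 + 806 = 2807
5th: 2807 + 806 = 3613
6th: 3613 + 806 = 4419
7th: 4419 + 806 = 5225
8th: 5225 + 806 = 6031
9th: 6031 + 806 = 6837
10th: 6837 + 806 = 7643
11th: 7643 + 806 = 8449
12th: 8449 + 806 = 9255
13th: 9255 + 806 = 10061
14th: 10061 + 806 = 10867
15th: 10867 + 806 = 11673

1195, 2001, 2807, 3613, 4419, 5225, 6031, 6837, 7643, 8449, 9255, 10061, 10867, 11673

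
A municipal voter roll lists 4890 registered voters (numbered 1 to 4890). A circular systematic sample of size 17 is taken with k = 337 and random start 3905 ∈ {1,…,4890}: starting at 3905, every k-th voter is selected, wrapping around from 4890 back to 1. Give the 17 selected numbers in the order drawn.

3905, 4242, 4579, 26, 363, 700, 1037, 1374, 1711, 2048, 2385, 2722, 3059, 3396, 3733, 4070, 4407

Selection 1: 3905
Selection 2: 3905 + 337 = 4242
Selection 3: 4242 + 337 = 4579
Selection 4: 4579 + 337 = 4916 → 4916 − 4890 = 26
Selection 5: 26 + 337 = 363
Selection 6: 363 + 337 = 700
Selection 7: 700 + 337 = 1037
Selection 8: 1037 + 337 = 1374
Selection 9: 1374 + 337 = 1711
Selection 10: 1711 + 337 = 2048
Selection 11: 2048 + 337 = 2385
Selection 12: 2385 + 337 = 2722
Selection 13: 2722 + 337 = 3059
Selection 14: 3059 + 337 = 3396
Selection 15: 3396 + 337 = 3733
Selection 16: 3733 + 337 = 4070
Selection 17: 4070 + 337 = 4407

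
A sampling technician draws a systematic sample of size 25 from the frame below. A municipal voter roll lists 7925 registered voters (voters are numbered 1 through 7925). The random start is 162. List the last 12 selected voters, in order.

4283, 4600, 4917, 5234, 5551, 5868, 6185, 6502, 6819, 7136, 7453, 7770

k = N/n = 7925/25 = 317
14th selection = 162 + 13×317 = 4283
15th: 4283 + 317 = 4600
16th: 4600 + 317 = 4917
17th: 4917 + 317 = 5234
18th: 5234 + 317 = 5551
19th: 5551 + 317 = 5868
20th: 5868 + 317 = 6185
21st: 6185 + 317 = 6502
22nd: 6502 + 317 = 6819
23rd: 6819 + 317 = 7136
24th: 7136 + 317 = 7453
25th: 7453 + 317 = 7770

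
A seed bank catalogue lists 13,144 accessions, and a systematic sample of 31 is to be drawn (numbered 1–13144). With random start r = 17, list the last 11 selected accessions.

8497, 8921, 9345, 9769, 10193, 10617, 11041, 11465, 11889, 12313, 12737

k = N/n = 13144/31 = 424
21st selection = 17 + 20×424 = 8497
22nd: 8497 + 424 = 8921
23rd: 8921 + 424 = 9345
24th: 9345 + 424 = 9769
25th: 9769 + 424 = 10193
26th: 10193 + 424 = 10617
27th: 10617 + 424 = 11041
28th: 11041 + 424 = 11465
29th: 11465 + 424 = 11889
30th: 11889 + 424 = 12313
31st: 12313 + 424 = 12737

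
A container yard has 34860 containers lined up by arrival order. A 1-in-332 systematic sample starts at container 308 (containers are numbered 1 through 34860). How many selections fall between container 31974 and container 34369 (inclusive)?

k = 332
First selection ≥ 31974: 308 + ⌈(31974−308)/332⌉·332 = 308 + 96×332 = 32180
Last selection ≤ 34369: 308 + ⌊(34369−308)/332⌋·332 = 308 + 102×332 = 34172
Count = 102 − 96 + 1 = 7

7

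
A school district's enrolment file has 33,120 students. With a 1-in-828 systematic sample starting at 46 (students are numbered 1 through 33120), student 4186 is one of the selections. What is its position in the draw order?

6

k = 828
position = (4186 − 46)/828 + 1 = 4140/828 + 1 = 5 + 1 = 6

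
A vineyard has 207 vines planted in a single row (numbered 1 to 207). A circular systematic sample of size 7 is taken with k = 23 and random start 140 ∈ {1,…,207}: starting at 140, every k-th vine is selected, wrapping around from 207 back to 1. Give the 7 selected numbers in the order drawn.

140, 163, 186, 2, 25, 48, 71

Selection 1: 140
Selection 2: 140 + 23 = 163
Selection 3: 163 + 23 = 186
Selection 4: 186 + 23 = 209 → 209 − 207 = 2
Selection 5: 2 + 23 = 25
Selection 6: 25 + 23 = 48
Selection 7: 48 + 23 = 71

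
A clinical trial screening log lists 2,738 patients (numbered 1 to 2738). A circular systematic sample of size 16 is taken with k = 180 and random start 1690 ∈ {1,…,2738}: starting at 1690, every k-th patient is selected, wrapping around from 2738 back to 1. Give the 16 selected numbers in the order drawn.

Selection 1: 1690
Selection 2: 1690 + 180 = 1870
Selection 3: 1870 + 180 = 2050
Selection 4: 2050 + 180 = 2230
Selection 5: 2230 + 180 = 2410
Selection 6: 2410 + 180 = 2590
Selection 7: 2590 + 180 = 2770 → 2770 − 2738 = 32
Selection 8: 32 + 180 = 212
Selection 9: 212 + 180 = 392
Selection 10: 392 + 180 = 572
Selection 11: 572 + 180 = 752
Selection 12: 752 + 180 = 932
Selection 13: 932 + 180 = 1112
Selection 14: 1112 + 180 = 1292
Selection 15: 1292 + 180 = 1472
Selection 16: 1472 + 180 = 1652

1690, 1870, 2050, 2230, 2410, 2590, 32, 212, 392, 572, 752, 932, 1112, 1292, 1472, 1652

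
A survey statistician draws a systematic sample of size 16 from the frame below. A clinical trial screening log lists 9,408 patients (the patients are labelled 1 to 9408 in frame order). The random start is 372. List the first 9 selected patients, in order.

372, 960, 1548, 2136, 2724, 3312, 3900, 4488, 5076

k = N/n = 9408/16 = 588
patient 1: 372
patient 2: 372 + 588 = 960
patient 3: 960 + 588 = 1548
patient 4: 1548 + 588 = 2136
patient 5: 2136 + 588 = 2724
patient 6: 2724 + 588 = 3312
patient 7: 3312 + 588 = 3900
patient 8: 3900 + 588 = 4488
patient 9: 4488 + 588 = 5076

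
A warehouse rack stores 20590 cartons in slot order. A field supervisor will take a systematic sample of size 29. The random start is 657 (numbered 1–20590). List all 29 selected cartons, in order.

657, 1367, 2077, 2787, 3497, 4207, 4917, 5627, 6337, 7047, 7757, 8467, 9177, 9887, 10597, 11307, 12017, 12727, 13437, 14147, 14857, 15567, 16277, 16987, 17697, 18407, 19117, 19827, 20537

k = N/n = 20590/29 = 710
carton 1: 657
carton 2: 657 + 710 = 1367
carton 3: 1367 + 710 = 2077
carton 4: 2077 + 710 = 2787
carton 5: 2787 + 710 = 3497
carton 6: 3497 + 710 = 4207
carton 7: 4207 + 710 = 4917
carton 8: 4917 + 710 = 5627
carton 9: 5627 + 710 = 6337
carton 10: 6337 + 710 = 7047
carton 11: 7047 + 710 = 7757
carton 12: 7757 + 710 = 8467
carton 13: 8467 + 710 = 9177
carton 14: 9177 + 710 = 9887
carton 15: 9887 + 710 = 10597
carton 16: 10597 + 710 = 11307
carton 17: 11307 + 710 = 12017
carton 18: 12017 + 710 = 12727
carton 19: 12727 + 710 = 13437
carton 20: 13437 + 710 = 14147
carton 21: 14147 + 710 = 14857
carton 22: 14857 + 710 = 15567
carton 23: 15567 + 710 = 16277
carton 24: 16277 + 710 = 16987
carton 25: 16987 + 710 = 17697
carton 26: 17697 + 710 = 18407
carton 27: 18407 + 710 = 19117
carton 28: 19117 + 710 = 19827
carton 29: 19827 + 710 = 20537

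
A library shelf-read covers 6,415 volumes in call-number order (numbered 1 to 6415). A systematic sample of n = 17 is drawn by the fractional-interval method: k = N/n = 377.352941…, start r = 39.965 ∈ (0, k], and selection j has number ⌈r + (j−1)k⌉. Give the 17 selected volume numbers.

j=1: r + 0k = 39.965 → ⌈·⌉ = 40
j=2: r + 1k = 417.317941… → ⌈·⌉ = 418
j=3: r + 2k = 794.670882… → ⌈·⌉ = 795
j=4: r + 3k = 1172.023823… → ⌈·⌉ = 1173
j=5: r + 4k = 1549.376764… → ⌈·⌉ = 1550
j=6: r + 5k = 1926.729705… → ⌈·⌉ = 1927
j=7: r + 6k = 2304.082647… → ⌈·⌉ = 2305
j=8: r + 7k = 2681.435588… → ⌈·⌉ = 2682
j=9: r + 8k = 3058.788529… → ⌈·⌉ = 3059
j=10: r + 9k = 3436.141470… → ⌈·⌉ = 3437
j=11: r + 10k = 3813.494411… → ⌈·⌉ = 3814
j=12: r + 11k = 4190.847352… → ⌈·⌉ = 4191
j=13: r + 12k = 4568.200294… → ⌈·⌉ = 4569
j=14: r + 13k = 4945.553235… → ⌈·⌉ = 4946
j=15: r + 14k = 5322.906176… → ⌈·⌉ = 5323
j=16: r + 15k = 5700.259117… → ⌈·⌉ = 5701
j=17: r + 16k = 6077.612058… → ⌈·⌉ = 6078

40, 418, 795, 1173, 1550, 1927, 2305, 2682, 3059, 3437, 3814, 4191, 4569, 4946, 5323, 5701, 6078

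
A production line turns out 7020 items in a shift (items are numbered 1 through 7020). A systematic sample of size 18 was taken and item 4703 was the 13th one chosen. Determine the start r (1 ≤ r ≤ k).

23

k = 7020/18 = 390
r = 4703 − (13−1)×390 = 4703 − 4680 = 23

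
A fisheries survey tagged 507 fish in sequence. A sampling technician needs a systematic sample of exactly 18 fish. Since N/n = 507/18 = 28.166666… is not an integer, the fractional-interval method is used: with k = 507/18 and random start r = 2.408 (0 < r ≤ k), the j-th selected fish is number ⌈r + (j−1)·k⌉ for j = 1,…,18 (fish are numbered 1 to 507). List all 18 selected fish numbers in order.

j=1: r + 0k = 2.408 → ⌈·⌉ = 3
j=2: r + 1k = 30.574666… → ⌈·⌉ = 31
j=3: r + 2k = 58.741333… → ⌈·⌉ = 59
j=4: r + 3k = 86.908 → ⌈·⌉ = 87
j=5: r + 4k = 115.074666… → ⌈·⌉ = 116
j=6: r + 5k = 143.241333… → ⌈·⌉ = 144
j=7: r + 6k = 171.408 → ⌈·⌉ = 172
j=8: r + 7k = 199.574666… → ⌈·⌉ = 200
j=9: r + 8k = 227.741333… → ⌈·⌉ = 228
j=10: r + 9k = 255.908 → ⌈·⌉ = 256
j=11: r + 10k = 284.074666… → ⌈·⌉ = 285
j=12: r + 11k = 312.241333… → ⌈·⌉ = 313
j=13: r + 12k = 340.408 → ⌈·⌉ = 341
j=14: r + 13k = 368.574666… → ⌈·⌉ = 369
j=15: r + 14k = 396.741333… → ⌈·⌉ = 397
j=16: r + 15k = 424.908 → ⌈·⌉ = 425
j=17: r + 16k = 453.074666… → ⌈·⌉ = 454
j=18: r + 17k = 481.241333… → ⌈·⌉ = 482

3, 31, 59, 87, 116, 144, 172, 200, 228, 256, 285, 313, 341, 369, 397, 425, 454, 482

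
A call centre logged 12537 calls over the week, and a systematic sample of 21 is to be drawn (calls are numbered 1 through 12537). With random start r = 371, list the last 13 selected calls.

5147, 5744, 6341, 6938, 7535, 8132, 8729, 9326, 9923, 10520, 11117, 11714, 12311

k = N/n = 12537/21 = 597
9th selection = 371 + 8×597 = 5147
10th: 5147 + 597 = 5744
11th: 5744 + 597 = 6341
12th: 6341 + 597 = 6938
13th: 6938 + 597 = 7535
14th: 7535 + 597 = 8132
15th: 8132 + 597 = 8729
16th: 8729 + 597 = 9326
17th: 9326 + 597 = 9923
18th: 9923 + 597 = 10520
19th: 10520 + 597 = 11117
20th: 11117 + 597 = 11714
21st: 11714 + 597 = 12311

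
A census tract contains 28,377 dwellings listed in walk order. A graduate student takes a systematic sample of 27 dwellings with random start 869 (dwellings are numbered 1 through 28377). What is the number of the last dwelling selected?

28195

k = 28377/27 = 1051
27th selection = r + (27−1)·k = 869 + 26×1051 = 869 + 27326 = 28195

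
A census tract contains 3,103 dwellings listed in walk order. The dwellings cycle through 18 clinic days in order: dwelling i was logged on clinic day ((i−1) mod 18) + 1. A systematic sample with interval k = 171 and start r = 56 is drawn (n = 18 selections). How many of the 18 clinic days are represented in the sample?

Consecutive selections differ by k = 171, so their clinic day numbers differ by 171 mod 18 = 9.
gcd(171, 18) = 9, so the sample visits 18/9 = 2 distinct residues mod 18.
Start 56 is clinic day 2; the clinic days hit are 2, 11.

2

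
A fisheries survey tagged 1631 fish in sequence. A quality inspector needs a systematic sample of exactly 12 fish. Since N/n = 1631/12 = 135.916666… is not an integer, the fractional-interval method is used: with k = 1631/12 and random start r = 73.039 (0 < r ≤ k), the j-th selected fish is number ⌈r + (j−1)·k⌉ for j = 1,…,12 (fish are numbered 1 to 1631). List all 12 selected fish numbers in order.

j=1: r + 0k = 73.039 → ⌈·⌉ = 74
j=2: r + 1k = 208.955666… → ⌈·⌉ = 209
j=3: r + 2k = 344.872333… → ⌈·⌉ = 345
j=4: r + 3k = 480.789 → ⌈·⌉ = 481
j=5: r + 4k = 616.705666… → ⌈·⌉ = 617
j=6: r + 5k = 752.622333… → ⌈·⌉ = 753
j=7: r + 6k = 888.539 → ⌈·⌉ = 889
j=8: r + 7k = 1024.455666… → ⌈·⌉ = 1025
j=9: r + 8k = 1160.372333… → ⌈·⌉ = 1161
j=10: r + 9k = 1296.289 → ⌈·⌉ = 1297
j=11: r + 10k = 1432.205666… → ⌈·⌉ = 1433
j=12: r + 11k = 1568.122333… → ⌈·⌉ = 1569

74, 209, 345, 481, 617, 753, 889, 1025, 1161, 1297, 1433, 1569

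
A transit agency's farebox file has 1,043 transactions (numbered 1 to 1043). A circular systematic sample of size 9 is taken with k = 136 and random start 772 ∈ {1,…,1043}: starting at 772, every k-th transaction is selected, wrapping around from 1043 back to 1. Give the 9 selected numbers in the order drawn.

772, 908, 1, 137, 273, 409, 545, 681, 817

Selection 1: 772
Selection 2: 772 + 136 = 908
Selection 3: 908 + 136 = 1044 → 1044 − 1043 = 1
Selection 4: 1 + 136 = 137
Selection 5: 137 + 136 = 273
Selection 6: 273 + 136 = 409
Selection 7: 409 + 136 = 545
Selection 8: 545 + 136 = 681
Selection 9: 681 + 136 = 817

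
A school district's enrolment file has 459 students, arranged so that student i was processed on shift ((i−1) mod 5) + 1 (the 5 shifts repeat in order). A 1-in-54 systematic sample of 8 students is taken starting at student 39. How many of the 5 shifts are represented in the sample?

5

Consecutive selections differ by k = 54, so their shift numbers differ by 54 mod 5 = 4.
gcd(54, 5) = 1, so the sample visits 5/1 = 5 distinct residues mod 5.
Start 39 is shift 4; the shifts hit are 1, 2, 3, 4, 5.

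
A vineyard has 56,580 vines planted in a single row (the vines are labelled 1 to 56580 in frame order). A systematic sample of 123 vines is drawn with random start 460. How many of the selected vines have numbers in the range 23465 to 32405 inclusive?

19

k = 56580/123 = 460
First selection ≥ 23465: 460 + ⌈(23465−460)/460⌉·460 = 460 + 51×460 = 23920
Last selection ≤ 32405: 460 + ⌊(32405−460)/460⌋·460 = 460 + 69×460 = 32200
Count = 69 − 51 + 1 = 19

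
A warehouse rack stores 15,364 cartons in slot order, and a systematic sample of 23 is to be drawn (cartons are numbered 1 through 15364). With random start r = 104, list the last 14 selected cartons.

6116, 6784, 7452, 8120, 8788, 9456, 10124, 10792, 11460, 12128, 12796, 13464, 14132, 14800

k = N/n = 15364/23 = 668
10th selection = 104 + 9×668 = 6116
11th: 6116 + 668 = 6784
12th: 6784 + 668 = 7452
13th: 7452 + 668 = 8120
14th: 8120 + 668 = 8788
15th: 8788 + 668 = 9456
16th: 9456 + 668 = 10124
17th: 10124 + 668 = 10792
18th: 10792 + 668 = 11460
19th: 11460 + 668 = 12128
20th: 12128 + 668 = 12796
21st: 12796 + 668 = 13464
22nd: 13464 + 668 = 14132
23rd: 14132 + 668 = 14800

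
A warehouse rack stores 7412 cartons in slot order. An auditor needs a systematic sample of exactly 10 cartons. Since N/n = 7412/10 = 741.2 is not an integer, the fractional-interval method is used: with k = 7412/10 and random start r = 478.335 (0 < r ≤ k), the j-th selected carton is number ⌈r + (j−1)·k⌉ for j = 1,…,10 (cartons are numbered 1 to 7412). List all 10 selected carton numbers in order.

j=1: r + 0k = 478.335 → ⌈·⌉ = 479
j=2: r + 1k = 1219.535 → ⌈·⌉ = 1220
j=3: r + 2k = 1960.735 → ⌈·⌉ = 1961
j=4: r + 3k = 2701.935 → ⌈·⌉ = 2702
j=5: r + 4k = 3443.135 → ⌈·⌉ = 3444
j=6: r + 5k = 4184.335 → ⌈·⌉ = 4185
j=7: r + 6k = 4925.535 → ⌈·⌉ = 4926
j=8: r + 7k = 5666.735 → ⌈·⌉ = 5667
j=9: r + 8k = 6407.935 → ⌈·⌉ = 6408
j=10: r + 9k = 7149.135 → ⌈·⌉ = 7150

479, 1220, 1961, 2702, 3444, 4185, 4926, 5667, 6408, 7150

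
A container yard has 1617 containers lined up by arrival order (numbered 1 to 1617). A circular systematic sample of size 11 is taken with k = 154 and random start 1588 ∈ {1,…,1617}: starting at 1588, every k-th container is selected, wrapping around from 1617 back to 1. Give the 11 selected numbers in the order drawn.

1588, 125, 279, 433, 587, 741, 895, 1049, 1203, 1357, 1511

Selection 1: 1588
Selection 2: 1588 + 154 = 1742 → 1742 − 1617 = 125
Selection 3: 125 + 154 = 279
Selection 4: 279 + 154 = 433
Selection 5: 433 + 154 = 587
Selection 6: 587 + 154 = 741
Selection 7: 741 + 154 = 895
Selection 8: 895 + 154 = 1049
Selection 9: 1049 + 154 = 1203
Selection 10: 1203 + 154 = 1357
Selection 11: 1357 + 154 = 1511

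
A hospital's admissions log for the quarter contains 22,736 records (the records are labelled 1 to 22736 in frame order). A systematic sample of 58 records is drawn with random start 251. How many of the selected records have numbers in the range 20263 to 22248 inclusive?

5

k = 22736/58 = 392
First selection ≥ 20263: 251 + ⌈(20263−251)/392⌉·392 = 251 + 52×392 = 20635
Last selection ≤ 22248: 251 + ⌊(22248−251)/392⌋·392 = 251 + 56×392 = 22203
Count = 56 − 52 + 1 = 5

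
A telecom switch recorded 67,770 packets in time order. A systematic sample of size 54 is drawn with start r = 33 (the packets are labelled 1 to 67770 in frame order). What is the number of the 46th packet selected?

56508

k = 67770/54 = 1255
46th selection = r + (46−1)·k = 33 + 45×1255 = 33 + 56475 = 56508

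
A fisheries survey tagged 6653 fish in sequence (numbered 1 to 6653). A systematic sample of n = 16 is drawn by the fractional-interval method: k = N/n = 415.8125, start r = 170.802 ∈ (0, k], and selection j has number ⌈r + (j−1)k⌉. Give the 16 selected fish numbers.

j=1: r + 0k = 170.802 → ⌈·⌉ = 171
j=2: r + 1k = 586.6145 → ⌈·⌉ = 587
j=3: r + 2k = 1002.427 → ⌈·⌉ = 1003
j=4: r + 3k = 1418.2395 → ⌈·⌉ = 1419
j=5: r + 4k = 1834.052 → ⌈·⌉ = 1835
j=6: r + 5k = 2249.8645 → ⌈·⌉ = 2250
j=7: r + 6k = 2665.677 → ⌈·⌉ = 2666
j=8: r + 7k = 3081.4895 → ⌈·⌉ = 3082
j=9: r + 8k = 3497.302 → ⌈·⌉ = 3498
j=10: r + 9k = 3913.1145 → ⌈·⌉ = 3914
j=11: r + 10k = 4328.927 → ⌈·⌉ = 4329
j=12: r + 11k = 4744.7395 → ⌈·⌉ = 4745
j=13: r + 12k = 5160.552 → ⌈·⌉ = 5161
j=14: r + 13k = 5576.3645 → ⌈·⌉ = 5577
j=15: r + 14k = 5992.177 → ⌈·⌉ = 5993
j=16: r + 15k = 6407.9895 → ⌈·⌉ = 6408

171, 587, 1003, 1419, 1835, 2250, 2666, 3082, 3498, 3914, 4329, 4745, 5161, 5577, 5993, 6408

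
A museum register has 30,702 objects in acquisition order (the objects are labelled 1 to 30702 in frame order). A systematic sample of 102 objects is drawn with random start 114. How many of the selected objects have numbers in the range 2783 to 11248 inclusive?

28

k = 30702/102 = 301
First selection ≥ 2783: 114 + ⌈(2783−114)/301⌉·301 = 114 + 9×301 = 2823
Last selection ≤ 11248: 114 + ⌊(11248−114)/301⌋·301 = 114 + 36×301 = 10950
Count = 36 − 9 + 1 = 28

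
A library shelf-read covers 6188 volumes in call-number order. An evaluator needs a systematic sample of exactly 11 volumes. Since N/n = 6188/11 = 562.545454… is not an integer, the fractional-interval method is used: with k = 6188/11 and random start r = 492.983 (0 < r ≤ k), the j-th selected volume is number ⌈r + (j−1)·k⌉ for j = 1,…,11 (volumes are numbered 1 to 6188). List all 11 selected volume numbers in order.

j=1: r + 0k = 492.983 → ⌈·⌉ = 493
j=2: r + 1k = 1055.528454… → ⌈·⌉ = 1056
j=3: r + 2k = 1618.073909… → ⌈·⌉ = 1619
j=4: r + 3k = 2180.619363… → ⌈·⌉ = 2181
j=5: r + 4k = 2743.164818… → ⌈·⌉ = 2744
j=6: r + 5k = 3305.710272… → ⌈·⌉ = 3306
j=7: r + 6k = 3868.255727… → ⌈·⌉ = 3869
j=8: r + 7k = 4430.801181… → ⌈·⌉ = 4431
j=9: r + 8k = 4993.346636… → ⌈·⌉ = 4994
j=10: r + 9k = 5555.892090… → ⌈·⌉ = 5556
j=11: r + 10k = 6118.437545… → ⌈·⌉ = 6119

493, 1056, 1619, 2181, 2744, 3306, 3869, 4431, 4994, 5556, 6119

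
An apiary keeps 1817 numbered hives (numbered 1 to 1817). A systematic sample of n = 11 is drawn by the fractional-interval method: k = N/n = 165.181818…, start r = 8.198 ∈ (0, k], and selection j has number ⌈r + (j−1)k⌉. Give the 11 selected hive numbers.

j=1: r + 0k = 8.198 → ⌈·⌉ = 9
j=2: r + 1k = 173.379818… → ⌈·⌉ = 174
j=3: r + 2k = 338.561636… → ⌈·⌉ = 339
j=4: r + 3k = 503.743454… → ⌈·⌉ = 504
j=5: r + 4k = 668.925272… → ⌈·⌉ = 669
j=6: r + 5k = 834.107090… → ⌈·⌉ = 835
j=7: r + 6k = 999.288909… → ⌈·⌉ = 1000
j=8: r + 7k = 1164.470727… → ⌈·⌉ = 1165
j=9: r + 8k = 1329.652545… → ⌈·⌉ = 1330
j=10: r + 9k = 1494.834363… → ⌈·⌉ = 1495
j=11: r + 10k = 1660.016181… → ⌈·⌉ = 1661

9, 174, 339, 504, 669, 835, 1000, 1165, 1330, 1495, 1661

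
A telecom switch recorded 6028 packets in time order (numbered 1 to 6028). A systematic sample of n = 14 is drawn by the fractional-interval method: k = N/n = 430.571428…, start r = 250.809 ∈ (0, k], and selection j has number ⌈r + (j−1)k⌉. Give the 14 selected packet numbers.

251, 682, 1112, 1543, 1974, 2404, 2835, 3265, 3696, 4126, 4557, 4988, 5418, 5849

j=1: r + 0k = 250.809 → ⌈·⌉ = 251
j=2: r + 1k = 681.380428… → ⌈·⌉ = 682
j=3: r + 2k = 1111.951857… → ⌈·⌉ = 1112
j=4: r + 3k = 1542.523285… → ⌈·⌉ = 1543
j=5: r + 4k = 1973.094714… → ⌈·⌉ = 1974
j=6: r + 5k = 2403.666142… → ⌈·⌉ = 2404
j=7: r + 6k = 2834.237571… → ⌈·⌉ = 2835
j=8: r + 7k = 3264.809 → ⌈·⌉ = 3265
j=9: r + 8k = 3695.380428… → ⌈·⌉ = 3696
j=10: r + 9k = 4125.951857… → ⌈·⌉ = 4126
j=11: r + 10k = 4556.523285… → ⌈·⌉ = 4557
j=12: r + 11k = 4987.094714… → ⌈·⌉ = 4988
j=13: r + 12k = 5417.666142… → ⌈·⌉ = 5418
j=14: r + 13k = 5848.237571… → ⌈·⌉ = 5849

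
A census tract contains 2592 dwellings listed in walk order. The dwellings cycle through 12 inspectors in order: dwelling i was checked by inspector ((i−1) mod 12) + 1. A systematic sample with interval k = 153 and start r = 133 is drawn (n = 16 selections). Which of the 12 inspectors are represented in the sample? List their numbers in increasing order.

1, 4, 7, 10

Consecutive selections differ by k = 153, so their inspector numbers differ by 153 mod 12 = 9.
gcd(153, 12) = 3, so the sample visits 12/3 = 4 distinct residues mod 12.
Start 133 is inspector 1; the inspectors hit are 1, 4, 7, 10.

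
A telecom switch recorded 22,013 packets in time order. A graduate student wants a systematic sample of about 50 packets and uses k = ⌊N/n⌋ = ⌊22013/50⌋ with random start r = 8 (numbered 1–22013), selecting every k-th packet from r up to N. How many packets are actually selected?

k = ⌊22013/50⌋ = 440
Achieved size = ⌊(22013 − 8)/440⌋ + 1 = ⌊22005/440⌋ + 1 = 50 + 1 = 51
(last selection: 8 + 50×440 = 22008 ≤ 22013; next would be 22448 > 22013)

51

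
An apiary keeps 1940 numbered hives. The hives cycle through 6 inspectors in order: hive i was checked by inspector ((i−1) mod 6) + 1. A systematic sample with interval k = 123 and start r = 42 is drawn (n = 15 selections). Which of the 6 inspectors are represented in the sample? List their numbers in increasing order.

Consecutive selections differ by k = 123, so their inspector numbers differ by 123 mod 6 = 3.
gcd(123, 6) = 3, so the sample visits 6/3 = 2 distinct residues mod 6.
Start 42 is inspector 6; the inspectors hit are 3, 6.

3, 6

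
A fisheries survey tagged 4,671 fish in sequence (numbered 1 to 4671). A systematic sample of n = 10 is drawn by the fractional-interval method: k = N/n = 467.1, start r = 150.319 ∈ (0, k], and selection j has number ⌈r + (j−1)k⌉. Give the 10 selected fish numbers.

j=1: r + 0k = 150.319 → ⌈·⌉ = 151
j=2: r + 1k = 617.419 → ⌈·⌉ = 618
j=3: r + 2k = 1084.519 → ⌈·⌉ = 1085
j=4: r + 3k = 1551.619 → ⌈·⌉ = 1552
j=5: r + 4k = 2018.719 → ⌈·⌉ = 2019
j=6: r + 5k = 2485.819 → ⌈·⌉ = 2486
j=7: r + 6k = 2952.919 → ⌈·⌉ = 2953
j=8: r + 7k = 3420.019 → ⌈·⌉ = 3421
j=9: r + 8k = 3887.119 → ⌈·⌉ = 3888
j=10: r + 9k = 4354.219 → ⌈·⌉ = 4355

151, 618, 1085, 1552, 2019, 2486, 2953, 3421, 3888, 4355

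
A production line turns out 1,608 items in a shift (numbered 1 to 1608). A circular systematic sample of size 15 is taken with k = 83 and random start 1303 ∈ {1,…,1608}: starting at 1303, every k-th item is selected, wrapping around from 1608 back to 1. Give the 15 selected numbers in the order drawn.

Selection 1: 1303
Selection 2: 1303 + 83 = 1386
Selection 3: 1386 + 83 = 1469
Selection 4: 1469 + 83 = 1552
Selection 5: 1552 + 83 = 1635 → 1635 − 1608 = 27
Selection 6: 27 + 83 = 110
Selection 7: 110 + 83 = 193
Selection 8: 193 + 83 = 276
Selection 9: 276 + 83 = 359
Selection 10: 359 + 83 = 442
Selection 11: 442 + 83 = 525
Selection 12: 525 + 83 = 608
Selection 13: 608 + 83 = 691
Selection 14: 691 + 83 = 774
Selection 15: 774 + 83 = 857

1303, 1386, 1469, 1552, 27, 110, 193, 276, 359, 442, 525, 608, 691, 774, 857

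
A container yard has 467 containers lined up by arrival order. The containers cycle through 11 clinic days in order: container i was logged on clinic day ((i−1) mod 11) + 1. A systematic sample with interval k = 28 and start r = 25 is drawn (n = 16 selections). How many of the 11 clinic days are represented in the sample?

Consecutive selections differ by k = 28, so their clinic day numbers differ by 28 mod 11 = 6.
gcd(28, 11) = 1, so the sample visits 11/1 = 11 distinct residues mod 11.
Start 25 is clinic day 3; the clinic days hit are 1, 2, 3, 4, 5, 6, 7, 8, 9, 10, 11.

11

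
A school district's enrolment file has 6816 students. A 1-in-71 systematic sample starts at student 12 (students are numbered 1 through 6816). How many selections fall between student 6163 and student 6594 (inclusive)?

k = 71
First selection ≥ 6163: 12 + ⌈(6163−12)/71⌉·71 = 12 + 87×71 = 6189
Last selection ≤ 6594: 12 + ⌊(6594−12)/71⌋·71 = 12 + 92×71 = 6544
Count = 92 − 87 + 1 = 6

6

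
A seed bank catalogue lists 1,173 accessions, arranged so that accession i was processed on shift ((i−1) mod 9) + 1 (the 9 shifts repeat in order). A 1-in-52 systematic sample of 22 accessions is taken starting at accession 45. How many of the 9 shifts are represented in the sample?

9

Consecutive selections differ by k = 52, so their shift numbers differ by 52 mod 9 = 7.
gcd(52, 9) = 1, so the sample visits 9/1 = 9 distinct residues mod 9.
Start 45 is shift 9; the shifts hit are 1, 2, 3, 4, 5, 6, 7, 8, 9.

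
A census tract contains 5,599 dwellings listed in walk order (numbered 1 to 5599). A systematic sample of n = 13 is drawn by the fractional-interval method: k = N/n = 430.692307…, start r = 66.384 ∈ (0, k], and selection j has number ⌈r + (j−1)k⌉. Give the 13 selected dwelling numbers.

67, 498, 928, 1359, 1790, 2220, 2651, 3082, 3512, 3943, 4374, 4804, 5235

j=1: r + 0k = 66.384 → ⌈·⌉ = 67
j=2: r + 1k = 497.076307… → ⌈·⌉ = 498
j=3: r + 2k = 927.768615… → ⌈·⌉ = 928
j=4: r + 3k = 1358.460923… → ⌈·⌉ = 1359
j=5: r + 4k = 1789.153230… → ⌈·⌉ = 1790
j=6: r + 5k = 2219.845538… → ⌈·⌉ = 2220
j=7: r + 6k = 2650.537846… → ⌈·⌉ = 2651
j=8: r + 7k = 3081.230153… → ⌈·⌉ = 3082
j=9: r + 8k = 3511.922461… → ⌈·⌉ = 3512
j=10: r + 9k = 3942.614769… → ⌈·⌉ = 3943
j=11: r + 10k = 4373.307076… → ⌈·⌉ = 4374
j=12: r + 11k = 4803.999384… → ⌈·⌉ = 4804
j=13: r + 12k = 5234.691692… → ⌈·⌉ = 5235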